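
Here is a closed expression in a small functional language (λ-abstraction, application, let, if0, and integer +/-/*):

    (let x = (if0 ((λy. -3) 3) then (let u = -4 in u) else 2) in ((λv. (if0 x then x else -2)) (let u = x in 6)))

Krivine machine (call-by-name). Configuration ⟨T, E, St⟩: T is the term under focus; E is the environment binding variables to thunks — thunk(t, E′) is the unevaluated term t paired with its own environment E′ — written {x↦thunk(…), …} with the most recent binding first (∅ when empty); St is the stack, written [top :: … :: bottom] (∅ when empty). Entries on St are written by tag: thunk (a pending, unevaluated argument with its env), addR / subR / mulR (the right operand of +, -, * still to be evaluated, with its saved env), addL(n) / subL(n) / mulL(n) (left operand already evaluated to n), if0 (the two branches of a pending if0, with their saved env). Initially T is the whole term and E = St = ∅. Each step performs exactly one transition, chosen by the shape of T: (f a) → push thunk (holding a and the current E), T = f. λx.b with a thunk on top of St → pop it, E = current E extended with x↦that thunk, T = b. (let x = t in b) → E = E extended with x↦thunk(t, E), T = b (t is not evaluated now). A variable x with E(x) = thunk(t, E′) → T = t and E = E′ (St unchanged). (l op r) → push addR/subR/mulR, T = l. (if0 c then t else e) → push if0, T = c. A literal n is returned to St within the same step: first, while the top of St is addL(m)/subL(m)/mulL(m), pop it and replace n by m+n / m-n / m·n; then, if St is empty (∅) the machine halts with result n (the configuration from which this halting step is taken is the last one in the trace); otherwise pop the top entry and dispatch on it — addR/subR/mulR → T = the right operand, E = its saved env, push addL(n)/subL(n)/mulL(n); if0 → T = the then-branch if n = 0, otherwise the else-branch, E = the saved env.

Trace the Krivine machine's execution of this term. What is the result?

Answer: -2

Machine steps:
0. [T=(let x = (if0 ((λy. -3) 3) then (let u = -4 in u) else 2) in ((λv. (if0 x then x else -2)) (let u = x in 6))) | E=∅ | St=∅]
1. [T=((λv. (if0 x then x else -2)) (let u = x in 6)) | E={x↦thunk((if0 ((λy. -3) 3) then (let u = -4 in u) else 2), ∅)} | St=∅]
2. [T=(λv. (if0 x then x else -2)) | E={x↦thunk((if0 ((λy. -3) 3) then (let u = -4 in u) else 2), ∅)} | St=[thunk]]
3. [T=(if0 x then x else -2) | E={v↦thunk((let u = x in 6), {x↦thunk((if0 ((λy. -3) 3) then (let u = -4 in u) else 2), ∅)}), x↦thunk((if0 ((λy. -3) 3) then (let u = -4 in u) else 2), ∅)} | St=∅]
4. [T=x | E={v↦thunk((let u = x in 6), {x↦thunk((if0 ((λy. -3) 3) then (let u = -4 in u) else 2), ∅)}), x↦thunk((if0 ((λy. -3) 3) then (let u = -4 in u) else 2), ∅)} | St=[if0]]
5. [T=(if0 ((λy. -3) 3) then (let u = -4 in u) else 2) | E=∅ | St=[if0]]
6. [T=((λy. -3) 3) | E=∅ | St=[if0 :: if0]]
7. [T=(λy. -3) | E=∅ | St=[thunk :: if0 :: if0]]
8. [T=-3 | E={y↦thunk(3, ∅)} | St=[if0 :: if0]]
9. [T=2 | E=∅ | St=[if0]]
10. [T=-2 | E={v↦thunk((let u = x in 6), {x↦thunk((if0 ((λy. -3) 3) then (let u = -4 in u) else 2), ∅)}), x↦thunk((if0 ((λy. -3) 3) then (let u = -4 in u) else 2), ∅)} | St=∅]
→ final value -2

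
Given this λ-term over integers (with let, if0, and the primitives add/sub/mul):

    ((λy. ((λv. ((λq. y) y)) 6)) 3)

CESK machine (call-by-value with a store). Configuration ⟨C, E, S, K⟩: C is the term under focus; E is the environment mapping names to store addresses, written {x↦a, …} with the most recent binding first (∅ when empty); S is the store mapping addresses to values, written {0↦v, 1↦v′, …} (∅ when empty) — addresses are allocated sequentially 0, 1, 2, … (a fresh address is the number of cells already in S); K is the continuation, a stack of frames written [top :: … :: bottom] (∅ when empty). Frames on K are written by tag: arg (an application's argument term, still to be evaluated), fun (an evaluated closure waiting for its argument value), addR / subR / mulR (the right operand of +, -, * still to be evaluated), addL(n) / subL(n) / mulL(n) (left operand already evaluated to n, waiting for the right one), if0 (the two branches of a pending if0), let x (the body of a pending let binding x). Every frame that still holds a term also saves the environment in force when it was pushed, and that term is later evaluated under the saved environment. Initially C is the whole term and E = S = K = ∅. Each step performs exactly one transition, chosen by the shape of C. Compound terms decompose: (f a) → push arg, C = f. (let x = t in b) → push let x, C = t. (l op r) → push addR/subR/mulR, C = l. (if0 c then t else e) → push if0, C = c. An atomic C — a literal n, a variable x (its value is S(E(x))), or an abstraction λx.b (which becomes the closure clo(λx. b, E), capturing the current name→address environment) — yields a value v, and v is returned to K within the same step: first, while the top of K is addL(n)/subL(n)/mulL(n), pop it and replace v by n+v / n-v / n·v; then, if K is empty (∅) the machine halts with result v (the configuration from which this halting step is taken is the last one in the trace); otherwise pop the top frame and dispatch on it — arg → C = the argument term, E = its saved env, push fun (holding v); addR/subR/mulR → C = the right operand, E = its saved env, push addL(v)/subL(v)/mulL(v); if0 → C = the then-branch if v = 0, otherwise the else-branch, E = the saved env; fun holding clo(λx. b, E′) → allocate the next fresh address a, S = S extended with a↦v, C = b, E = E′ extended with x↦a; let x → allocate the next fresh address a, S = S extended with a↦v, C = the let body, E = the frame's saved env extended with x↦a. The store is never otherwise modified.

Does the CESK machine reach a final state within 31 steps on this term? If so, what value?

t=0: <C=((λy. ((λv. ((λq. y) y)) 6)) 3), E=∅, S=∅, K=∅>
t=1: <C=(λy. ((λv. ((λq. y) y)) 6)), E=∅, S=∅, K=[arg]>
t=2: <C=3, E=∅, S=∅, K=[fun]>
t=3: <C=((λv. ((λq. y) y)) 6), E={y↦0}, S={0↦3}, K=∅>
t=4: <C=(λv. ((λq. y) y)), E={y↦0}, S={0↦3}, K=[arg]>
t=5: <C=6, E={y↦0}, S={0↦3}, K=[fun]>
t=6: <C=((λq. y) y), E={v↦1, y↦0}, S={0↦3, 1↦6}, K=∅>
t=7: <C=(λq. y), E={v↦1, y↦0}, S={0↦3, 1↦6}, K=[arg]>
t=8: <C=y, E={v↦1, y↦0}, S={0↦3, 1↦6}, K=[fun]>
t=9: <C=y, E={q↦2, v↦1, y↦0}, S={0↦3, 1↦6, 2↦3}, K=∅>
→ final value 3

Answer: 3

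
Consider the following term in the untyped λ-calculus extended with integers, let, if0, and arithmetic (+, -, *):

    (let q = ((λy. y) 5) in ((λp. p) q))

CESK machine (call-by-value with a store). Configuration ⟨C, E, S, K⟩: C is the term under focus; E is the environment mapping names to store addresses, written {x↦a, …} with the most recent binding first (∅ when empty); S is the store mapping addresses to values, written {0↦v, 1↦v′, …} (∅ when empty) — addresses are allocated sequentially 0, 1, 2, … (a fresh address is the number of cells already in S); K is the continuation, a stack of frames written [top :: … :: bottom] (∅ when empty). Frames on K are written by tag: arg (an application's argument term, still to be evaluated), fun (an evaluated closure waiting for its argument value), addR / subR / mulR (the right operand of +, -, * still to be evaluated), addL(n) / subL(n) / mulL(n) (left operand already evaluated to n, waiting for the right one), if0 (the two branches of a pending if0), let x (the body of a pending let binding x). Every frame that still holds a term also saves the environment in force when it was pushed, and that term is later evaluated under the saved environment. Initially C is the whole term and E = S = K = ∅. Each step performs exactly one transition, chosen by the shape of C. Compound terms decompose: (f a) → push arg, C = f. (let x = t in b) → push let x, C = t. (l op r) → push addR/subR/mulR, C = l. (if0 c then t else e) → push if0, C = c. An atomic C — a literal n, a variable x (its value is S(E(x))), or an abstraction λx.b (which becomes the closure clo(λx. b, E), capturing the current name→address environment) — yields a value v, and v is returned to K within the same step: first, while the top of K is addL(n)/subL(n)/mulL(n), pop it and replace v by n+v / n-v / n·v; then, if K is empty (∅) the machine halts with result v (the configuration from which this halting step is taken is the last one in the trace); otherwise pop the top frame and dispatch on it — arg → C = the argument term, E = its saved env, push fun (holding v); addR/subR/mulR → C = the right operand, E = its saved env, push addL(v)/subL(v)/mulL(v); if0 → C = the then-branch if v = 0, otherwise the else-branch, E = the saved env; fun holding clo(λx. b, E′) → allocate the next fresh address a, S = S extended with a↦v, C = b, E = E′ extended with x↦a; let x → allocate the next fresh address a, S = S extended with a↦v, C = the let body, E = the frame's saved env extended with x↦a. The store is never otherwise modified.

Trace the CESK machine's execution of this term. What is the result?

t=0: ⟨C=(let q = ((λy. y) 5) in ((λp. p) q)); E=∅; S=∅; K=∅⟩
t=1: ⟨C=((λy. y) 5); E=∅; S=∅; K=[let q]⟩
t=2: ⟨C=(λy. y); E=∅; S=∅; K=[arg :: let q]⟩
t=3: ⟨C=5; E=∅; S=∅; K=[fun :: let q]⟩
t=4: ⟨C=y; E={y↦0}; S={0↦5}; K=[let q]⟩
t=5: ⟨C=((λp. p) q); E={q↦1}; S={0↦5, 1↦5}; K=∅⟩
t=6: ⟨C=(λp. p); E={q↦1}; S={0↦5, 1↦5}; K=[arg]⟩
t=7: ⟨C=q; E={q↦1}; S={0↦5, 1↦5}; K=[fun]⟩
t=8: ⟨C=p; E={p↦2, q↦1}; S={0↦5, 1↦5, 2↦5}; K=∅⟩
→ final value 5

Answer: 5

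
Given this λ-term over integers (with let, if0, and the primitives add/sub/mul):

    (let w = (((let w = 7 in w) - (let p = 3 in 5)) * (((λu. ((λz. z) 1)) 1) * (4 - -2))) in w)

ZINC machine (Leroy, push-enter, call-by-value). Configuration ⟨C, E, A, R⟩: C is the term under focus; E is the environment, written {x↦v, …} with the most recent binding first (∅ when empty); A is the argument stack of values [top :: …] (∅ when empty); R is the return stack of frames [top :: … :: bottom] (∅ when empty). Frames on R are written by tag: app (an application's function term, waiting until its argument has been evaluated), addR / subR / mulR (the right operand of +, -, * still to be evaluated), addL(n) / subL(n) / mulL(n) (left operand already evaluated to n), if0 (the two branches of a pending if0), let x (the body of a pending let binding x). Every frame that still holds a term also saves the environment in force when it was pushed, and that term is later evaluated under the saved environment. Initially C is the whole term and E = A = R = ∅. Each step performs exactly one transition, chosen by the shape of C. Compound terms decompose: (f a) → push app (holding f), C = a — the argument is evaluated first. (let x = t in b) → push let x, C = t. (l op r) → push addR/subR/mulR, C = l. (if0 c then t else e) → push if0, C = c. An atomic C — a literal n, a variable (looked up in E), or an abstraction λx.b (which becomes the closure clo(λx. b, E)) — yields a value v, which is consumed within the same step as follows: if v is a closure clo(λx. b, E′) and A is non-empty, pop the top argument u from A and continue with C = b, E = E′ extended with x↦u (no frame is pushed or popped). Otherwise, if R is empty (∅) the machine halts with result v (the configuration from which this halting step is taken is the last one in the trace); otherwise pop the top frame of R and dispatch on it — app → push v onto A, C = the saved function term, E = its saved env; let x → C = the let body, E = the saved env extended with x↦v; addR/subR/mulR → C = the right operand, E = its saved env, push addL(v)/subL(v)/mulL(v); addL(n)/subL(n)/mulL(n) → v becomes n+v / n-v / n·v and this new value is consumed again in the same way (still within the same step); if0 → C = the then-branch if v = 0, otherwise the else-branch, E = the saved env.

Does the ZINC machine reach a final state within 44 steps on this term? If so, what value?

Answer: 12

Execution trace:
0. <C=(let w = (((let w = 7 in w) - (let p = 3 in 5)) * (((λu. ((λz. z) 1)) 1) * (4 - -2))) in w), E=∅, A=∅, R=∅>
1. <C=(((let w = 7 in w) - (let p = 3 in 5)) * (((λu. ((λz. z) 1)) 1) * (4 - -2))), E=∅, A=∅, R=[let w]>
2. <C=((let w = 7 in w) - (let p = 3 in 5)), E=∅, A=∅, R=[mulR :: let w]>
3. <C=(let w = 7 in w), E=∅, A=∅, R=[subR :: mulR :: let w]>
4. <C=7, E=∅, A=∅, R=[let w :: subR :: mulR :: let w]>
5. <C=w, E={w↦7}, A=∅, R=[subR :: mulR :: let w]>
6. <C=(let p = 3 in 5), E=∅, A=∅, R=[subL(7) :: mulR :: let w]>
7. <C=3, E=∅, A=∅, R=[let p :: subL(7) :: mulR :: let w]>
8. <C=5, E={p↦3}, A=∅, R=[subL(7) :: mulR :: let w]>
9. <C=(((λu. ((λz. z) 1)) 1) * (4 - -2)), E=∅, A=∅, R=[mulL(2) :: let w]>
10. <C=((λu. ((λz. z) 1)) 1), E=∅, A=∅, R=[mulR :: mulL(2) :: let w]>
11. <C=1, E=∅, A=∅, R=[app :: mulR :: mulL(2) :: let w]>
12. <C=(λu. ((λz. z) 1)), E=∅, A=[1], R=[mulR :: mulL(2) :: let w]>
13. <C=((λz. z) 1), E={u↦1}, A=∅, R=[mulR :: mulL(2) :: let w]>
14. <C=1, E={u↦1}, A=∅, R=[app :: mulR :: mulL(2) :: let w]>
15. <C=(λz. z), E={u↦1}, A=[1], R=[mulR :: mulL(2) :: let w]>
16. <C=z, E={z↦1, u↦1}, A=∅, R=[mulR :: mulL(2) :: let w]>
17. <C=(4 - -2), E=∅, A=∅, R=[mulL(1) :: mulL(2) :: let w]>
18. <C=4, E=∅, A=∅, R=[subR :: mulL(1) :: mulL(2) :: let w]>
19. <C=-2, E=∅, A=∅, R=[subL(4) :: mulL(1) :: mulL(2) :: let w]>
20. <C=w, E={w↦12}, A=∅, R=∅>
→ final value 12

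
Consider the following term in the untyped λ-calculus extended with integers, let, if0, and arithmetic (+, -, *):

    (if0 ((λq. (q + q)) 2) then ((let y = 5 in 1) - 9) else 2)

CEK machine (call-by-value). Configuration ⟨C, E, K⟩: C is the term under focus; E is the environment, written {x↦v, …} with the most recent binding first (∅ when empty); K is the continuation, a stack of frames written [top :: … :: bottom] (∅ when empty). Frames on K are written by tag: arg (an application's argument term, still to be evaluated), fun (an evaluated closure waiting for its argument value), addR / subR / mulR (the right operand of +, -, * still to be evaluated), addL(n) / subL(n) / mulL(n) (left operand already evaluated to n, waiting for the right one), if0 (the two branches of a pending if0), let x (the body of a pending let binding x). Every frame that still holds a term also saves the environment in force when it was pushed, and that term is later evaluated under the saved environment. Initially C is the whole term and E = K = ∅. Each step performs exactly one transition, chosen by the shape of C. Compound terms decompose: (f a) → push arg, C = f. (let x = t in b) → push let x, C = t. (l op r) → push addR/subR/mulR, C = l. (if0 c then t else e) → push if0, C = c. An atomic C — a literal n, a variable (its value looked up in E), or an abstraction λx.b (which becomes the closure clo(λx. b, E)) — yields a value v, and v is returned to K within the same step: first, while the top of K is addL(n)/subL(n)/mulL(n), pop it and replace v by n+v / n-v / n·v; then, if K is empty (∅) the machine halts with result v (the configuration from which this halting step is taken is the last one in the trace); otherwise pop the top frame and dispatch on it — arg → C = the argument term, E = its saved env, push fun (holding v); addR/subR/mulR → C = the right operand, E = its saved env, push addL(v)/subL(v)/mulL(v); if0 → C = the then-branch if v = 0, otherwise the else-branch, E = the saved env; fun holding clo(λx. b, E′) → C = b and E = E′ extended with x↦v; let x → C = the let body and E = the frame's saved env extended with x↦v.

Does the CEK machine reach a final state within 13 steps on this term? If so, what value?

Answer: 2

Execution trace:
t=0: <C=(if0 ((λq. (q + q)) 2) then ((let y = 5 in 1) - 9) else 2), E=∅, K=∅>
t=1: <C=((λq. (q + q)) 2), E=∅, K=[if0]>
t=2: <C=(λq. (q + q)), E=∅, K=[arg :: if0]>
t=3: <C=2, E=∅, K=[fun :: if0]>
t=4: <C=(q + q), E={q↦2}, K=[if0]>
t=5: <C=q, E={q↦2}, K=[addR :: if0]>
t=6: <C=q, E={q↦2}, K=[addL(2) :: if0]>
t=7: <C=2, E=∅, K=∅>
→ final value 2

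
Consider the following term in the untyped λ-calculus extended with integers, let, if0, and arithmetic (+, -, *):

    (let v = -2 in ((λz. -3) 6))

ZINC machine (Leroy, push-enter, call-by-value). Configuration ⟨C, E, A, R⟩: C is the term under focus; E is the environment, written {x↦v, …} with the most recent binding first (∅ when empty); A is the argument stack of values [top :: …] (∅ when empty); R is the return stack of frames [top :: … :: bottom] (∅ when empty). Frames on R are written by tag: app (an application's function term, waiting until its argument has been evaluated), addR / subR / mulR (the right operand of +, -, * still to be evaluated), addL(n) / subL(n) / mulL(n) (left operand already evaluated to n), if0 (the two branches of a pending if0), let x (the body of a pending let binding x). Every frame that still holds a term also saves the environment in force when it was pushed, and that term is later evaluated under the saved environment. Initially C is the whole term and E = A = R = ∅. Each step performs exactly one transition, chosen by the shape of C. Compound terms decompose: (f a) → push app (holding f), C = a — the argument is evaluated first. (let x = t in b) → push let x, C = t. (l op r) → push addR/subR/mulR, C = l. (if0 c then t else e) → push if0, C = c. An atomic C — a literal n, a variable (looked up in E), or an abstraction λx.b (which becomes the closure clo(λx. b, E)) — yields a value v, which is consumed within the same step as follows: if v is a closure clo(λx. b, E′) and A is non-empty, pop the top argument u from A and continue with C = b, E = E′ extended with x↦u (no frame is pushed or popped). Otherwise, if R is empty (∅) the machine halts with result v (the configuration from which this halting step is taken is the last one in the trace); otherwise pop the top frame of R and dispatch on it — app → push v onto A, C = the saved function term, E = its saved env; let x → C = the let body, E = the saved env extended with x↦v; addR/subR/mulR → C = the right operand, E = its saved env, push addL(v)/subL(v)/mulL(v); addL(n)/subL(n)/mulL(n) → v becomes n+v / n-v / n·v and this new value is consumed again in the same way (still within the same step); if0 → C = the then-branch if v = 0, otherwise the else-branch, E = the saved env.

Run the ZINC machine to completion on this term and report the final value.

step 0: [C=(let v = -2 in ((λz. -3) 6)) | E=∅ | A=∅ | R=∅]
step 1: [C=-2 | E=∅ | A=∅ | R=[let v]]
step 2: [C=((λz. -3) 6) | E={v↦-2} | A=∅ | R=∅]
step 3: [C=6 | E={v↦-2} | A=∅ | R=[app]]
step 4: [C=(λz. -3) | E={v↦-2} | A=[6] | R=∅]
step 5: [C=-3 | E={z↦6, v↦-2} | A=∅ | R=∅]
→ final value -3

Answer: -3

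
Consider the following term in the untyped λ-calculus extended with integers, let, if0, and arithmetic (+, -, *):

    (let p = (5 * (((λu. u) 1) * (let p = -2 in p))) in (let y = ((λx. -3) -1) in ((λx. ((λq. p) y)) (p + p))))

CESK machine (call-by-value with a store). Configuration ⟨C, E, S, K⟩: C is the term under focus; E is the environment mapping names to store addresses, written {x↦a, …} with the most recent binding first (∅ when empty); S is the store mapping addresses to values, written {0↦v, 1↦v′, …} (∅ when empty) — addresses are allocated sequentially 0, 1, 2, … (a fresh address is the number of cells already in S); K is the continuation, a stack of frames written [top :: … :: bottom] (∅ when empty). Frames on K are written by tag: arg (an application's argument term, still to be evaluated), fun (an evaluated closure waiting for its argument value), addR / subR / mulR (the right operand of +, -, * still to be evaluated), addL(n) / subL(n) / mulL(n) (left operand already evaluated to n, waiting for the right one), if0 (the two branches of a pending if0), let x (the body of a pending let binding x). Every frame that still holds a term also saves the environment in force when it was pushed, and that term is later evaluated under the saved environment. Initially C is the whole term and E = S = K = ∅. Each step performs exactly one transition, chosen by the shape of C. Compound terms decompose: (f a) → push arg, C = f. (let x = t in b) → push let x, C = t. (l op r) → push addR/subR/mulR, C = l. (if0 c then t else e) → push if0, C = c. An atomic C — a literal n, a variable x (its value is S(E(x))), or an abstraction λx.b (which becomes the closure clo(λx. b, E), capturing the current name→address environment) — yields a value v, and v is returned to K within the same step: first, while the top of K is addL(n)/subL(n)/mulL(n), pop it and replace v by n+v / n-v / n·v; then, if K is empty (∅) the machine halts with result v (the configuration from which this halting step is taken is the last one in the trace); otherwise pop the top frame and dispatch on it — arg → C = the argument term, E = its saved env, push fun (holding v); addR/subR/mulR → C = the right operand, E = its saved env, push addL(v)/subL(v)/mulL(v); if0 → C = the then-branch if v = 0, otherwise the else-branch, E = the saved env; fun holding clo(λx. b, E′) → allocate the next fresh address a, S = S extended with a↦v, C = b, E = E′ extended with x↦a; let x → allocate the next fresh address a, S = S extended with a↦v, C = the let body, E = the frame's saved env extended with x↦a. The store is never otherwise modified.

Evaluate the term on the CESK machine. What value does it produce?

t=0: [C=(let p = (5 * (((λu. u) 1) * (let p = -2 in p))) in (let y = ((λx. -3) -1) in ((λx. ((λq. p) y)) (p + p)))) | E=∅ | S=∅ | K=∅]
t=1: [C=(5 * (((λu. u) 1) * (let p = -2 in p))) | E=∅ | S=∅ | K=[let p]]
t=2: [C=5 | E=∅ | S=∅ | K=[mulR :: let p]]
t=3: [C=(((λu. u) 1) * (let p = -2 in p)) | E=∅ | S=∅ | K=[mulL(5) :: let p]]
t=4: [C=((λu. u) 1) | E=∅ | S=∅ | K=[mulR :: mulL(5) :: let p]]
t=5: [C=(λu. u) | E=∅ | S=∅ | K=[arg :: mulR :: mulL(5) :: let p]]
t=6: [C=1 | E=∅ | S=∅ | K=[fun :: mulR :: mulL(5) :: let p]]
t=7: [C=u | E={u↦0} | S={0↦1} | K=[mulR :: mulL(5) :: let p]]
t=8: [C=(let p = -2 in p) | E=∅ | S={0↦1} | K=[mulL(1) :: mulL(5) :: let p]]
t=9: [C=-2 | E=∅ | S={0↦1} | K=[let p :: mulL(1) :: mulL(5) :: let p]]
t=10: [C=p | E={p↦1} | S={0↦1, 1↦-2} | K=[mulL(1) :: mulL(5) :: let p]]
t=11: [C=(let y = ((λx. -3) -1) in ((λx. ((λq. p) y)) (p + p))) | E={p↦2} | S={0↦1, 1↦-2, 2↦-10} | K=∅]
t=12: [C=((λx. -3) -1) | E={p↦2} | S={0↦1, 1↦-2, 2↦-10} | K=[let y]]
t=13: [C=(λx. -3) | E={p↦2} | S={0↦1, 1↦-2, 2↦-10} | K=[arg :: let y]]
t=14: [C=-1 | E={p↦2} | S={0↦1, 1↦-2, 2↦-10} | K=[fun :: let y]]
t=15: [C=-3 | E={x↦3, p↦2} | S={0↦1, 1↦-2, 2↦-10, 3↦-1} | K=[let y]]
t=16: [C=((λx. ((λq. p) y)) (p + p)) | E={y↦4, p↦2} | S={0↦1, 1↦-2, 2↦-10, 3↦-1, 4↦-3} | K=∅]
t=17: [C=(λx. ((λq. p) y)) | E={y↦4, p↦2} | S={0↦1, 1↦-2, 2↦-10, 3↦-1, 4↦-3} | K=[arg]]
t=18: [C=(p + p) | E={y↦4, p↦2} | S={0↦1, 1↦-2, 2↦-10, 3↦-1, 4↦-3} | K=[fun]]
t=19: [C=p | E={y↦4, p↦2} | S={0↦1, 1↦-2, 2↦-10, 3↦-1, 4↦-3} | K=[addR :: fun]]
t=20: [C=p | E={y↦4, p↦2} | S={0↦1, 1↦-2, 2↦-10, 3↦-1, 4↦-3} | K=[addL(-10) :: fun]]
t=21: [C=((λq. p) y) | E={x↦5, y↦4, p↦2} | S={0↦1, 1↦-2, 2↦-10, 3↦-1, 4↦-3, 5↦-20} | K=∅]
t=22: [C=(λq. p) | E={x↦5, y↦4, p↦2} | S={0↦1, 1↦-2, 2↦-10, 3↦-1, 4↦-3, 5↦-20} | K=[arg]]
t=23: [C=y | E={x↦5, y↦4, p↦2} | S={0↦1, 1↦-2, 2↦-10, 3↦-1, 4↦-3, 5↦-20} | K=[fun]]
t=24: [C=p | E={q↦6, x↦5, y↦4, p↦2} | S={0↦1, 1↦-2, 2↦-10, 3↦-1, 4↦-3, 5↦-20, 6↦-3} | K=∅]
→ final value -10

Answer: -10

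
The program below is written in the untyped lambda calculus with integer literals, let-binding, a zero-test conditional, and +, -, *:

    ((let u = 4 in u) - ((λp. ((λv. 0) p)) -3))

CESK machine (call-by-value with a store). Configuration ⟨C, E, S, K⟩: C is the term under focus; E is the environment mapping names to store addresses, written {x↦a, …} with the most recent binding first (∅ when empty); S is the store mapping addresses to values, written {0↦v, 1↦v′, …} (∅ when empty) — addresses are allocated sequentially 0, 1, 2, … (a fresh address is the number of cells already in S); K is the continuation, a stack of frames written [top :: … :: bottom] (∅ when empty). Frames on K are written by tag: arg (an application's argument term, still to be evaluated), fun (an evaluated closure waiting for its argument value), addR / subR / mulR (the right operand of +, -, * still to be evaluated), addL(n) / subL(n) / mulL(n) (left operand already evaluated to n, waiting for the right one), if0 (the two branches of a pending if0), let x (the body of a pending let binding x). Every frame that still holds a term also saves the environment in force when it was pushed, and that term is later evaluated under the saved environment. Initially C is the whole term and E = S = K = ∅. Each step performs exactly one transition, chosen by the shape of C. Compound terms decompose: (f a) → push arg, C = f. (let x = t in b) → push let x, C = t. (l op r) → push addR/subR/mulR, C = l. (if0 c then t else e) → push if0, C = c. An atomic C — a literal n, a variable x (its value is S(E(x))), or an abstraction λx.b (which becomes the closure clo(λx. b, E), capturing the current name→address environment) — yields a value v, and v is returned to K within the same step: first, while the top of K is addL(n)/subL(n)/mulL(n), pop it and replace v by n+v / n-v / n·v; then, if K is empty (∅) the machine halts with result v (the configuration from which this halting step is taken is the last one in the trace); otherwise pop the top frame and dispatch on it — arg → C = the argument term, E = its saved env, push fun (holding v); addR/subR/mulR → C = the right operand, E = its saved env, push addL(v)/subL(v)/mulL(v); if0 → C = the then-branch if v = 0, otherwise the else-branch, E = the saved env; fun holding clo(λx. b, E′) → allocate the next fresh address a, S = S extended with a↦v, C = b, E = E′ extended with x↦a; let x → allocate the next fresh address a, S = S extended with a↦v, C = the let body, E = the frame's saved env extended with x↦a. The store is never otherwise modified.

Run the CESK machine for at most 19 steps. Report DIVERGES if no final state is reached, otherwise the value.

t=0: [C=((let u = 4 in u) - ((λp. ((λv. 0) p)) -3)) | E=∅ | S=∅ | K=∅]
t=1: [C=(let u = 4 in u) | E=∅ | S=∅ | K=[subR]]
t=2: [C=4 | E=∅ | S=∅ | K=[let u :: subR]]
t=3: [C=u | E={u↦0} | S={0↦4} | K=[subR]]
t=4: [C=((λp. ((λv. 0) p)) -3) | E=∅ | S={0↦4} | K=[subL(4)]]
t=5: [C=(λp. ((λv. 0) p)) | E=∅ | S={0↦4} | K=[arg :: subL(4)]]
t=6: [C=-3 | E=∅ | S={0↦4} | K=[fun :: subL(4)]]
t=7: [C=((λv. 0) p) | E={p↦1} | S={0↦4, 1↦-3} | K=[subL(4)]]
t=8: [C=(λv. 0) | E={p↦1} | S={0↦4, 1↦-3} | K=[arg :: subL(4)]]
t=9: [C=p | E={p↦1} | S={0↦4, 1↦-3} | K=[fun :: subL(4)]]
t=10: [C=0 | E={v↦2, p↦1} | S={0↦4, 1↦-3, 2↦-3} | K=[subL(4)]]
→ final value 4

Answer: 4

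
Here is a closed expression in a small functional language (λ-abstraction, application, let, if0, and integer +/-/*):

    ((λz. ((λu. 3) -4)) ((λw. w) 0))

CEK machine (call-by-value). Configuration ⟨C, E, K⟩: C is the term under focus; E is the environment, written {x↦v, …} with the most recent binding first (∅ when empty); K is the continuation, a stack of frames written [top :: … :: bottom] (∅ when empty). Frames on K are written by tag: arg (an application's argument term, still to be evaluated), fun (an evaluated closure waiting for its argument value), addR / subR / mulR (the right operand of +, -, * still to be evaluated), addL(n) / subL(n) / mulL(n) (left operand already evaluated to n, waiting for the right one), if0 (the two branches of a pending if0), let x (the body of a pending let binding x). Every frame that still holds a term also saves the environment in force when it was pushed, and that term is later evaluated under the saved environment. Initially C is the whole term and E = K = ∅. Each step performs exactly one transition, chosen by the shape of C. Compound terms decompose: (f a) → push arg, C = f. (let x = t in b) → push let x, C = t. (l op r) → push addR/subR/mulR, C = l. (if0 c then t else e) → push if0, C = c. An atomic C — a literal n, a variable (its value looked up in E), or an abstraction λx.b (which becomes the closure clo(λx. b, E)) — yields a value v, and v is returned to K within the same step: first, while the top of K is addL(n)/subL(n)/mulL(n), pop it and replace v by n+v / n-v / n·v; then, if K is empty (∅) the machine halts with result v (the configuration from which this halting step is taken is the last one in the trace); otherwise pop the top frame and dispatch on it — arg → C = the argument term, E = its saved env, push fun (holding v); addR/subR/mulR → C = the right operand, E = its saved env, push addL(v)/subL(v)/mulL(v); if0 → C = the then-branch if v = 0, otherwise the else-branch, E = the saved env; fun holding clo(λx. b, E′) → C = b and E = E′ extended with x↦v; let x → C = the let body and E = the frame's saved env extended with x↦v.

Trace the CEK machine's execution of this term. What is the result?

t=0: ⟨C=((λz. ((λu. 3) -4)) ((λw. w) 0)); E=∅; K=∅⟩
t=1: ⟨C=(λz. ((λu. 3) -4)); E=∅; K=[arg]⟩
t=2: ⟨C=((λw. w) 0); E=∅; K=[fun]⟩
t=3: ⟨C=(λw. w); E=∅; K=[arg :: fun]⟩
t=4: ⟨C=0; E=∅; K=[fun :: fun]⟩
t=5: ⟨C=w; E={w↦0}; K=[fun]⟩
t=6: ⟨C=((λu. 3) -4); E={z↦0}; K=∅⟩
t=7: ⟨C=(λu. 3); E={z↦0}; K=[arg]⟩
t=8: ⟨C=-4; E={z↦0}; K=[fun]⟩
t=9: ⟨C=3; E={u↦-4, z↦0}; K=∅⟩
→ final value 3

Answer: 3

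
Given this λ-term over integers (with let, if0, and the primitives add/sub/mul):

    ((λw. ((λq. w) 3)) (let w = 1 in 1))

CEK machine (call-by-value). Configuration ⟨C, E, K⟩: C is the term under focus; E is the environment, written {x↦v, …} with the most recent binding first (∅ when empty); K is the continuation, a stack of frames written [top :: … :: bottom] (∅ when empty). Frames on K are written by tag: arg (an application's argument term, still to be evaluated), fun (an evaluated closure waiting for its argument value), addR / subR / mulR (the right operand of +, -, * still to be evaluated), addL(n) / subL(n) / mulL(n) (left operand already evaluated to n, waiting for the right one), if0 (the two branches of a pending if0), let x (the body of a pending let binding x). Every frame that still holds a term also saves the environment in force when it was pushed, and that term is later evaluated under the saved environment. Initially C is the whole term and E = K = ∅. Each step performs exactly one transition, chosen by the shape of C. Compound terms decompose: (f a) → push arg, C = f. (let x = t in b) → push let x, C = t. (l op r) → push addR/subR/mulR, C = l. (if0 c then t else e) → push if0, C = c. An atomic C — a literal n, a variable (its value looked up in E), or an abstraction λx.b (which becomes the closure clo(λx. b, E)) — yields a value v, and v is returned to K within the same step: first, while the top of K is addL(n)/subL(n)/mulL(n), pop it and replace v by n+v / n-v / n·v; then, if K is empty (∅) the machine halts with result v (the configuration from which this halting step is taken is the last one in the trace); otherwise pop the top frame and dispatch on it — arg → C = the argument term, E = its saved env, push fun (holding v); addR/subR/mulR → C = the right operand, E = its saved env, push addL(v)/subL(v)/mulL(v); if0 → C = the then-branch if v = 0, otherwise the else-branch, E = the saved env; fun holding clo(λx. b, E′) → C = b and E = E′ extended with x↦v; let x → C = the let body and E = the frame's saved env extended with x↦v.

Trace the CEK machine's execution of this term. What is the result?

t=0: ⟨C=((λw. ((λq. w) 3)) (let w = 1 in 1)); E=∅; K=∅⟩
t=1: ⟨C=(λw. ((λq. w) 3)); E=∅; K=[arg]⟩
t=2: ⟨C=(let w = 1 in 1); E=∅; K=[fun]⟩
t=3: ⟨C=1; E=∅; K=[let w :: fun]⟩
t=4: ⟨C=1; E={w↦1}; K=[fun]⟩
t=5: ⟨C=((λq. w) 3); E={w↦1}; K=∅⟩
t=6: ⟨C=(λq. w); E={w↦1}; K=[arg]⟩
t=7: ⟨C=3; E={w↦1}; K=[fun]⟩
t=8: ⟨C=w; E={q↦3, w↦1}; K=∅⟩
→ final value 1

Answer: 1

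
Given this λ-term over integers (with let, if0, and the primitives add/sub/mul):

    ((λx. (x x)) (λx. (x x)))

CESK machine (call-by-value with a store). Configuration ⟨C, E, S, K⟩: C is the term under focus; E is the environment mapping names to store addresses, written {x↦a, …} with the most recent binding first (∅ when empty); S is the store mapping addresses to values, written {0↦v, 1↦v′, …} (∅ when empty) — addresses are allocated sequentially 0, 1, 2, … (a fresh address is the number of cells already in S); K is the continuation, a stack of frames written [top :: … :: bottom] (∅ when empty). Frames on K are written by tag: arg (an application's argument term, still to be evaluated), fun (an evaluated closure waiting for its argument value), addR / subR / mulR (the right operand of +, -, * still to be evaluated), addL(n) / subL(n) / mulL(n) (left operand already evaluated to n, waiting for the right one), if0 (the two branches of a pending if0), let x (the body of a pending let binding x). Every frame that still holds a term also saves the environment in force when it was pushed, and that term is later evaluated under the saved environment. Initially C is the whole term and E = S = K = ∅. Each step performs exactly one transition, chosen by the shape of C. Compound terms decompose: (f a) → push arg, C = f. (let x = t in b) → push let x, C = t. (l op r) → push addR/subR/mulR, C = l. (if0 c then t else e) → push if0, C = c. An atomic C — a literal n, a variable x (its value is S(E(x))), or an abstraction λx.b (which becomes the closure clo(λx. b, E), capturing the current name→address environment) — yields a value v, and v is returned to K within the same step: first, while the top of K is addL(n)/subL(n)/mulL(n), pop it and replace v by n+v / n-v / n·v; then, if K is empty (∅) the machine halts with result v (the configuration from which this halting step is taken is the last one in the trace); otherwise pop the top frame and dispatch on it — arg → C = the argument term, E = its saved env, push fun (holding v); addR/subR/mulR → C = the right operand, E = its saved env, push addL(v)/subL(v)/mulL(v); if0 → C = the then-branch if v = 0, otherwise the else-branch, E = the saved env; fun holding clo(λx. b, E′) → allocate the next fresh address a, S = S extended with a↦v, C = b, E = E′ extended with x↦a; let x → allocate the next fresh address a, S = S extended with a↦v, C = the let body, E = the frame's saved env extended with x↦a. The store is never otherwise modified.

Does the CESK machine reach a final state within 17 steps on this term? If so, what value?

Answer: DIVERGES (no final state within 17 steps)

Machine steps:
[0] [C=((λx. (x x)) (λx. (x x))) | E=∅ | S=∅ | K=∅]
[1] [C=(λx. (x x)) | E=∅ | S=∅ | K=[arg]]
[2] [C=(λx. (x x)) | E=∅ | S=∅ | K=[fun]]
[3] [C=(x x) | E={x↦0} | S={0↦clo(λx. (x x), ∅)} | K=∅]
[4] [C=x | E={x↦0} | S={0↦clo(λx. (x x), ∅)} | K=[arg]]
[5] [C=x | E={x↦0} | S={0↦clo(λx. (x x), ∅)} | K=[fun]]
[6] [C=(x x) | E={x↦1} | S={0↦clo(λx. (x x), ∅), 1↦clo(λx. (x x), ∅)} | K=∅]
[7] [C=x | E={x↦1} | S={0↦clo(λx. (x x), ∅), 1↦clo(λx. (x x), ∅)} | K=[arg]]
[8] [C=x | E={x↦1} | S={0↦clo(λx. (x x), ∅), 1↦clo(λx. (x x), ∅)} | K=[fun]]
[9] [C=(x x) | E={x↦2} | S={0↦clo(λx. (x x), ∅), 1↦clo(λx. (x x), ∅), 2↦clo(λx. (x x), ∅)} | K=∅]
[10] [C=x | E={x↦2} | S={0↦clo(λx. (x x), ∅), 1↦clo(λx. (x x), ∅), 2↦clo(λx. (x x), ∅)} | K=[arg]]
[11] [C=x | E={x↦2} | S={0↦clo(λx. (x x), ∅), 1↦clo(λx. (x x), ∅), 2↦clo(λx. (x x), ∅)} | K=[fun]]
[12] [C=(x x) | E={x↦3} | S={0↦clo(λx. (x x), ∅), 1↦clo(λx. (x x), ∅), 2↦clo(λx. (x x), ∅), 3↦clo(λx. (x x), ∅)} | K=∅]
[13] [C=x | E={x↦3} | S={0↦clo(λx. (x x), ∅), 1↦clo(λx. (x x), ∅), 2↦clo(λx. (x x), ∅), 3↦clo(λx. (x x), ∅)} | K=[arg]]
[14] [C=x | E={x↦3} | S={0↦clo(λx. (x x), ∅), 1↦clo(λx. (x x), ∅), 2↦clo(λx. (x x), ∅), 3↦clo(λx. (x x), ∅)} | K=[fun]]
[15] [C=(x x) | E={x↦4} | S={0↦clo(λx. (x x), ∅), 1↦clo(λx. (x x), ∅), 2↦clo(λx. (x x), ∅), 3↦clo(λx. (x x), ∅), 4↦clo(λx. (x x), ∅)} | K=∅]
[16] [C=x | E={x↦4} | S={0↦clo(λx. (x x), ∅), 1↦clo(λx. (x x), ∅), 2↦clo(λx. (x x), ∅), 3↦clo(λx. (x x), ∅), 4↦clo(λx. (x x), ∅)} | K=[arg]]
[17] [C=x | E={x↦4} | S={0↦clo(λx. (x x), ∅), 1↦clo(λx. (x x), ∅), 2↦clo(λx. (x x), ∅), 3↦clo(λx. (x x), ∅), 4↦clo(λx. (x x), ∅)} | K=[fun]]
→ 17 transitions taken and the configuration is still not final: no result within 17 steps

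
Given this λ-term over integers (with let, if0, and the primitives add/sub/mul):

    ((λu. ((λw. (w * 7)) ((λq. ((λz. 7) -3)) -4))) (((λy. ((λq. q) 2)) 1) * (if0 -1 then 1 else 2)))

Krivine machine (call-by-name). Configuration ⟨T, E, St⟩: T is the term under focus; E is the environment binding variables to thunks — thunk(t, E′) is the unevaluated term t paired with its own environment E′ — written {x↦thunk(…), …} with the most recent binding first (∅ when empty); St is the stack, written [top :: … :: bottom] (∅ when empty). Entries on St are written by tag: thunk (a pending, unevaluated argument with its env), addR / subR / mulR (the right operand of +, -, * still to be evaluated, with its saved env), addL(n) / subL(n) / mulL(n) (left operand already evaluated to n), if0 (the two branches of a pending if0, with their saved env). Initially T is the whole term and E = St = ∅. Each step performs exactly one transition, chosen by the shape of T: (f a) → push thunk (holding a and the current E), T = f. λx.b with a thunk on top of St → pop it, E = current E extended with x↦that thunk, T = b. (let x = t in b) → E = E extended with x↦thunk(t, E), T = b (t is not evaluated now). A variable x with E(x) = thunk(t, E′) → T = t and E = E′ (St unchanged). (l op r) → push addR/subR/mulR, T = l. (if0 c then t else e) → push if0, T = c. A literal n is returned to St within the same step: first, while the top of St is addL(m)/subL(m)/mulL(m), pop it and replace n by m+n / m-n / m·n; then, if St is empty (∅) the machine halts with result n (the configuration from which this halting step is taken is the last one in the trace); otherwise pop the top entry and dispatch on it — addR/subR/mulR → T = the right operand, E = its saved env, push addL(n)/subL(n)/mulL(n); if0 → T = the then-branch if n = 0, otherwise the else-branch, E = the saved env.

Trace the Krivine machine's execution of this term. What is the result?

[0] <T=((λu. ((λw. (w * 7)) ((λq. ((λz. 7) -3)) -4))) (((λy. ((λq. q) 2)) 1) * (if0 -1 then 1 else 2))), E=∅, St=∅>
[1] <T=(λu. ((λw. (w * 7)) ((λq. ((λz. 7) -3)) -4))), E=∅, St=[thunk]>
[2] <T=((λw. (w * 7)) ((λq. ((λz. 7) -3)) -4)), E={u↦thunk((((λy. ((λq. q) 2)) 1) * (if0 -1 then 1 else 2)), ∅)}, St=∅>
[3] <T=(λw. (w * 7)), E={u↦thunk((((λy. ((λq. q) 2)) 1) * (if0 -1 then 1 else 2)), ∅)}, St=[thunk]>
[4] <T=(w * 7), E={w↦thunk(((λq. ((λz. 7) -3)) -4), {u↦thunk((((λy. ((λq. q) 2)) 1) * (if0 -1 then 1 else 2)), ∅)}), u↦thunk((((λy. ((λq. q) 2)) 1) * (if0 -1 then 1 else 2)), ∅)}, St=∅>
[5] <T=w, E={w↦thunk(((λq. ((λz. 7) -3)) -4), {u↦thunk((((λy. ((λq. q) 2)) 1) * (if0 -1 then 1 else 2)), ∅)}), u↦thunk((((λy. ((λq. q) 2)) 1) * (if0 -1 then 1 else 2)), ∅)}, St=[mulR]>
[6] <T=((λq. ((λz. 7) -3)) -4), E={u↦thunk((((λy. ((λq. q) 2)) 1) * (if0 -1 then 1 else 2)), ∅)}, St=[mulR]>
[7] <T=(λq. ((λz. 7) -3)), E={u↦thunk((((λy. ((λq. q) 2)) 1) * (if0 -1 then 1 else 2)), ∅)}, St=[thunk :: mulR]>
[8] <T=((λz. 7) -3), E={q↦thunk(-4, {u↦thunk((((λy. ((λq. q) 2)) 1) * (if0 -1 then 1 else 2)), ∅)}), u↦thunk((((λy. ((λq. q) 2)) 1) * (if0 -1 then 1 else 2)), ∅)}, St=[mulR]>
[9] <T=(λz. 7), E={q↦thunk(-4, {u↦thunk((((λy. ((λq. q) 2)) 1) * (if0 -1 then 1 else 2)), ∅)}), u↦thunk((((λy. ((λq. q) 2)) 1) * (if0 -1 then 1 else 2)), ∅)}, St=[thunk :: mulR]>
[10] <T=7, E={z↦thunk(-3, {q↦thunk(-4, {u↦thunk((((λy. ((λq. q) 2)) 1) * (if0 -1 then 1 else 2)), ∅)}), u↦thunk((((λy. ((λq. q) 2)) 1) * (if0 -1 then 1 else 2)), ∅)}), q↦thunk(-4, {u↦thunk((((λy. ((λq. q) 2)) 1) * (if0 -1 then 1 else 2)), ∅)}), u↦thunk((((λy. ((λq. q) 2)) 1) * (if0 -1 then 1 else 2)), ∅)}, St=[mulR]>
[11] <T=7, E={w↦thunk(((λq. ((λz. 7) -3)) -4), {u↦thunk((((λy. ((λq. q) 2)) 1) * (if0 -1 then 1 else 2)), ∅)}), u↦thunk((((λy. ((λq. q) 2)) 1) * (if0 -1 then 1 else 2)), ∅)}, St=[mulL(7)]>
→ final value 49

Answer: 49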